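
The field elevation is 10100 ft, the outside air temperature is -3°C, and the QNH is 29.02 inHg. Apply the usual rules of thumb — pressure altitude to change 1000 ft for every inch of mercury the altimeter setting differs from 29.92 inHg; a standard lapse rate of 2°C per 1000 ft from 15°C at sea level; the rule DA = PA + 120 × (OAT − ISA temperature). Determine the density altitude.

11480 ft

Pressure altitude = 10100 + (29.92 − 29.02) × 1000 = 10100 + (+900) = 11000 ft.
ISA temperature at 11000 ft = 15 − 2 × (11000/1000) = -7°C.
ISA deviation = -3 − (-7) = +4°C.
Density altitude = 11000 + 120 × (4) = 11480 ft.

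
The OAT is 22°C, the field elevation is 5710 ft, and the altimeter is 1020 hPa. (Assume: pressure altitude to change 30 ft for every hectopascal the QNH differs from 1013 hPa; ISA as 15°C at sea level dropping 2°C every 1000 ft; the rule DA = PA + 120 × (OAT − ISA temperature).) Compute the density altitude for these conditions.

7660 ft

Pressure altitude = 5710 + (1013 − 1020) × 30 = 5710 + (-210) = 5500 ft.
ISA temperature at 5500 ft = 15 − 2 × (5500/1000) = 4°C.
ISA deviation = 22 − 4 = +18°C.
Density altitude = 5500 + 120 × (18) = 7660 ft.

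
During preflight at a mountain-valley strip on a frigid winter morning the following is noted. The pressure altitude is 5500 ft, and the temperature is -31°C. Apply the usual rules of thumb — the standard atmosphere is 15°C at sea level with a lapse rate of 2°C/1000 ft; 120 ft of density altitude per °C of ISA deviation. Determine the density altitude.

ISA temperature at 5500 ft = 15 − 2 × (5500/1000) = 4°C.
ISA deviation = -31 − 4 = -35°C.
Density altitude = 5500 + 120 × (-35) = 5500 + (-4200) = 1300 ft.

1300 ft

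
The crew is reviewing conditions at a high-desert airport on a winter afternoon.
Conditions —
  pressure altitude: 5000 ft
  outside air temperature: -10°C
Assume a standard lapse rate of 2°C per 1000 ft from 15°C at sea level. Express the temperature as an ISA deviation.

ISA temperature at 5000 ft = 15 − 2 × (5000/1000) = 5°C.
Deviation = OAT − ISA = -10 − 5 = -15°C.

ISA-15°C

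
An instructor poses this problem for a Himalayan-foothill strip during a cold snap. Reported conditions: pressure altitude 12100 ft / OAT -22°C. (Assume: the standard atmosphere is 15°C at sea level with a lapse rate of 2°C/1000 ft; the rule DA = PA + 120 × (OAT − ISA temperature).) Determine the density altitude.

10564 ft

ISA temperature at 12100 ft = 15 − 2 × (12100/1000) = -9.2°C.
ISA deviation = -22 − (-9.2) = -12.8°C.
Density altitude = 12100 + 120 × (-12.8) = 12100 + (-1536) = 10564 ft.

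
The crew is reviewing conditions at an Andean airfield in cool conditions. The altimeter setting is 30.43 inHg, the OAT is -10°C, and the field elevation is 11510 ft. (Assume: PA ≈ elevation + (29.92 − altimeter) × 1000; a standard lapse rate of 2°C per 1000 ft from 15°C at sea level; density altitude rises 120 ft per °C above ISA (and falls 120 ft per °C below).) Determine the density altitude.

10640 ft

Pressure altitude = 11510 + (29.92 − 30.43) × 1000 = 11510 + (-510) = 11000 ft.
ISA temperature at 11000 ft = 15 − 2 × (11000/1000) = -7°C.
ISA deviation = -10 − (-7) = -3°C.
Density altitude = 11000 + 120 × (-3) = 10640 ft.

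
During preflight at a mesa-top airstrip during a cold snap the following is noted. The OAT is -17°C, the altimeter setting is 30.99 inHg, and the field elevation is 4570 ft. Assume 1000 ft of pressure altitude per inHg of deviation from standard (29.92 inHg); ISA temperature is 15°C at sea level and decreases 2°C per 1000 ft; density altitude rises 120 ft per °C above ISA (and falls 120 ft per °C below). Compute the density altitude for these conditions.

Pressure altitude = 4570 + (29.92 − 30.99) × 1000 = 4570 + (-1070) = 3500 ft.
ISA temperature at 3500 ft = 15 − 2 × (3500/1000) = 8°C.
ISA deviation = -17 − 8 = -25°C.
Density altitude = 3500 + 120 × (-25) = 500 ft.

500 ft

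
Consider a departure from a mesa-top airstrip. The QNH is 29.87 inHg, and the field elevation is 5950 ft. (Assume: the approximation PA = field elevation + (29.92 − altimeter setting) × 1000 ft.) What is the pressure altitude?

Pressure correction = (29.92 − 29.87) × 1000 = +50 ft.
Pressure altitude = 5950 + (+50) = 6000 ft.

6000 ft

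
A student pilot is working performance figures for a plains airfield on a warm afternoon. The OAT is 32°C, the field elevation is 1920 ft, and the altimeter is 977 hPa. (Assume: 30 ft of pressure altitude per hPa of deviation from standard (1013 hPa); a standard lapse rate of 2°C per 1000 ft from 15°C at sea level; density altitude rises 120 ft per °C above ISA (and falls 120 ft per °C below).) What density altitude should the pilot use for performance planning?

Pressure altitude = 1920 + (1013 − 977) × 30 = 1920 + (+1080) = 3000 ft.
ISA temperature at 3000 ft = 15 − 2 × (3000/1000) = 9°C.
ISA deviation = 32 − 9 = +23°C.
Density altitude = 3000 + 120 × (23) = 5760 ft.

5760 ft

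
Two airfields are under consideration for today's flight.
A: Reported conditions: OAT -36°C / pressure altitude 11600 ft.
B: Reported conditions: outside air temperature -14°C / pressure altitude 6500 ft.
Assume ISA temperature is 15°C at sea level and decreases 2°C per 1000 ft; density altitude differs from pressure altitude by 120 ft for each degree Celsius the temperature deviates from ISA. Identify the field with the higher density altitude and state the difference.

A: ISA temp = -8.2°C, deviation -27.8°C, DA = 11600 + 120 × (-27.8) = 8264 ft.
B: ISA temp = 2°C, deviation -16°C, DA = 6500 + 120 × (-16) = 4580 ft.
A is higher by 8264 − 4580 = 3684 ft.

A by 3684 ft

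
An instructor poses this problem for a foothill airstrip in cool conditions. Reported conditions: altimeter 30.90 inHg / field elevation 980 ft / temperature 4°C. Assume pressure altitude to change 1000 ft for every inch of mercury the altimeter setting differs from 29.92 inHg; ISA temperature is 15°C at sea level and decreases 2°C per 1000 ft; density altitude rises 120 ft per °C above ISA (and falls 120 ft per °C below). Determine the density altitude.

-1320 ft

Pressure altitude = 980 + (29.92 − 30.90) × 1000 = 980 + (-980) = 0 ft.
ISA temperature at 0 ft = 15 − 2 × (0/1000) = 15°C.
ISA deviation = 4 − 15 = -11°C.
Density altitude = 0 + 120 × (-11) = -1320 ft.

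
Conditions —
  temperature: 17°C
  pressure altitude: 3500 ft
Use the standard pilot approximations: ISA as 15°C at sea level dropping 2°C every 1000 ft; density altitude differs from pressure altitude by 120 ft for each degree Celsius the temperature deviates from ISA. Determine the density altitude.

ISA temperature at 3500 ft = 15 − 2 × (3500/1000) = 8°C.
ISA deviation = 17 − 8 = +9°C.
Density altitude = 3500 + 120 × (9) = 3500 + (+1080) = 4580 ft.

4580 ft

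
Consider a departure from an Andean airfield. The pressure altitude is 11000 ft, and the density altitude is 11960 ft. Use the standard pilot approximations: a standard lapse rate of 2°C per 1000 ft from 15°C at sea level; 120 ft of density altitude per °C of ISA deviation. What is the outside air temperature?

Density altitude − pressure altitude = 11960 − 11000 = +960 ft.
At 120 ft/°C that is an ISA deviation of 960/120 = +8°C.
ISA temperature at 11000 ft = 15 − 2 × (11000/1000) = -7°C.
OAT = ISA + deviation = -7 + (+8) = 1°C.

1°C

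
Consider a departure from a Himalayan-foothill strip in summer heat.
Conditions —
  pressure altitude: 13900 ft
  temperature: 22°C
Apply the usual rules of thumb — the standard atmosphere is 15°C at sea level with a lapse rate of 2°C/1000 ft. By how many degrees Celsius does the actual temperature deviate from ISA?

ISA temperature at 13900 ft = 15 − 2 × (13900/1000) = -12.8°C.
Deviation = OAT − ISA = 22 − (-12.8) = +34.8°C.

ISA+34.8°C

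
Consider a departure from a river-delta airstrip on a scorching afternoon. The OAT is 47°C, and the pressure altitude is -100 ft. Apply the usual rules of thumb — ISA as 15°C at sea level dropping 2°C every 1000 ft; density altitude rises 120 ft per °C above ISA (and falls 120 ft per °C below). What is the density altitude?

ISA temperature at -100 ft = 15 − 2 × (-100/1000) = 15.2°C.
ISA deviation = 47 − 15.2 = +31.8°C.
Density altitude = -100 + 120 × (31.8) = -100 + (+3816) = 3716 ft.

3716 ft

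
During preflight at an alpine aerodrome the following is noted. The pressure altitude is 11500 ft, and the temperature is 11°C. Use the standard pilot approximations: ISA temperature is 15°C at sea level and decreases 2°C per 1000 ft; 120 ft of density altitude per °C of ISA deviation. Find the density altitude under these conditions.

ISA temperature at 11500 ft = 15 − 2 × (11500/1000) = -8°C.
ISA deviation = 11 − (-8) = +19°C.
Density altitude = 11500 + 120 × (19) = 11500 + (+2280) = 13780 ft.

13780 ft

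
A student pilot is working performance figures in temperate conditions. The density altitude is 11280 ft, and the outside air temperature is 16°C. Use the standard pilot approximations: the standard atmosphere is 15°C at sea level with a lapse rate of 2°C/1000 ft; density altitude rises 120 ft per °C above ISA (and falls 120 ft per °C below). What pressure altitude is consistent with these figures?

9000 ft

DA = PA + 120 × (OAT − (15 − 2·PA/1000)) = PA + 120·OAT − 1800 + 0.24·PA = 1.24·PA + 120·OAT − 1800.
So 1.24·PA = 11280 − 120 × 16 + 1800 = 11160.
PA = 11160 / 1.24 = 9000 ft.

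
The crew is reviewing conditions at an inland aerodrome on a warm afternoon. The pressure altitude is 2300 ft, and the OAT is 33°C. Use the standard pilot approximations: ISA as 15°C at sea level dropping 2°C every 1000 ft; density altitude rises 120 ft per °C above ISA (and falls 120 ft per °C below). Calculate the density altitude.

ISA temperature at 2300 ft = 15 − 2 × (2300/1000) = 10.4°C.
ISA deviation = 33 − 10.4 = +22.6°C.
Density altitude = 2300 + 120 × (22.6) = 2300 + (+2712) = 5012 ft.

5012 ft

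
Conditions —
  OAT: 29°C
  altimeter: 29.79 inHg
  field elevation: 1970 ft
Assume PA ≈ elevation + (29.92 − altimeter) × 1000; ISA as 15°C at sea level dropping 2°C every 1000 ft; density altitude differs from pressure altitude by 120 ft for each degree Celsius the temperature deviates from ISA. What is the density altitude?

4284 ft

Pressure altitude = 1970 + (29.92 − 29.79) × 1000 = 1970 + (+130) = 2100 ft.
ISA temperature at 2100 ft = 15 − 2 × (2100/1000) = 10.8°C.
ISA deviation = 29 − 10.8 = +18.2°C.
Density altitude = 2100 + 120 × (18.2) = 4284 ft.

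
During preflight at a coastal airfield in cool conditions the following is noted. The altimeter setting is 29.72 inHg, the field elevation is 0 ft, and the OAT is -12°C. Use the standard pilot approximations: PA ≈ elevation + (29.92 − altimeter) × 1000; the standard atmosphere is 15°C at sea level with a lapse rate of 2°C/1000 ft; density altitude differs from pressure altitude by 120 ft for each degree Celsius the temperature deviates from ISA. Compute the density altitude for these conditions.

-2992 ft

Pressure altitude = 0 + (29.92 − 29.72) × 1000 = 0 + (+200) = 200 ft.
ISA temperature at 200 ft = 15 − 2 × (200/1000) = 14.6°C.
ISA deviation = -12 − 14.6 = -26.6°C.
Density altitude = 200 + 120 × (-26.6) = -2992 ft.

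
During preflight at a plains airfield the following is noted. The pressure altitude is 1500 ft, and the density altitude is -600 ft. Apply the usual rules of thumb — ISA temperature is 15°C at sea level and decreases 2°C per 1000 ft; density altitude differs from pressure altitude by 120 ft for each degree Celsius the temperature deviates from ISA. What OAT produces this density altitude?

Density altitude − pressure altitude = -600 − 1500 = -2100 ft.
At 120 ft/°C that is an ISA deviation of -2100/120 = -17.5°C.
ISA temperature at 1500 ft = 15 − 2 × (1500/1000) = 12°C.
OAT = ISA + deviation = 12 + (-17.5) = -5.5°C.

-5.5°C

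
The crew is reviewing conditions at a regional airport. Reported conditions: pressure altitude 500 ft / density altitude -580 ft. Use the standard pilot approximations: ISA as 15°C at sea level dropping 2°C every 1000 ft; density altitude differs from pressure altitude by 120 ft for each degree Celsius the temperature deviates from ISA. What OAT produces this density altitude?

5°C

Density altitude − pressure altitude = -580 − 500 = -1080 ft.
At 120 ft/°C that is an ISA deviation of -1080/120 = -9°C.
ISA temperature at 500 ft = 15 − 2 × (500/1000) = 14°C.
OAT = ISA + deviation = 14 + (-9) = 5°C.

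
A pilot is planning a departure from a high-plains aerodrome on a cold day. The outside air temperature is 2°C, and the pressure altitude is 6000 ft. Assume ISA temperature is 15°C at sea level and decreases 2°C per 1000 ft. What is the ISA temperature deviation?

ISA-1°C

ISA temperature at 6000 ft = 15 − 2 × (6000/1000) = 3°C.
Deviation = OAT − ISA = 2 − 3 = -1°C.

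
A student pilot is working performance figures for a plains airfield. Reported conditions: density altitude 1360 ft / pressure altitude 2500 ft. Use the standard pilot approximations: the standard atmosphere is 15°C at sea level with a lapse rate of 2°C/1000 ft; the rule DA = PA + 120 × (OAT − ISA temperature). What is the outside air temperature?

0.5°C

Density altitude − pressure altitude = 1360 − 2500 = -1140 ft.
At 120 ft/°C that is an ISA deviation of -1140/120 = -9.5°C.
ISA temperature at 2500 ft = 15 − 2 × (2500/1000) = 10°C.
OAT = ISA + deviation = 10 + (-9.5) = 0.5°C.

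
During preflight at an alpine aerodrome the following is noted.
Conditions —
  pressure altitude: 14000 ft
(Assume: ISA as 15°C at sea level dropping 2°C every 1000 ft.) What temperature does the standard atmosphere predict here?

-13°C

ISA temperature = 15 − 2 × (14000/1000) = 15 − 28 = -13°C.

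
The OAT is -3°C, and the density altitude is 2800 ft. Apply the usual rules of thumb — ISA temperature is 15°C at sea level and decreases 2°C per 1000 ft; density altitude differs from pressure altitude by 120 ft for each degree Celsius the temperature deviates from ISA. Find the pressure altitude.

4000 ft

DA = PA + 120 × (OAT − (15 − 2·PA/1000)) = PA + 120·OAT − 1800 + 0.24·PA = 1.24·PA + 120·OAT − 1800.
So 1.24·PA = 2800 − 120 × (-3) + 1800 = 4960.
PA = 4960 / 1.24 = 4000 ft.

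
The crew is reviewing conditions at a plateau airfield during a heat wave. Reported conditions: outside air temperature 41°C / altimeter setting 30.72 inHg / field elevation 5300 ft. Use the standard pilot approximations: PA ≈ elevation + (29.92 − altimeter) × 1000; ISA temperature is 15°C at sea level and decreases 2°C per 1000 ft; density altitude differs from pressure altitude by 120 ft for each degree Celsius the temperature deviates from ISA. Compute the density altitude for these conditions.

8700 ft

Pressure altitude = 5300 + (29.92 − 30.72) × 1000 = 5300 + (-800) = 4500 ft.
ISA temperature at 4500 ft = 15 − 2 × (4500/1000) = 6°C.
ISA deviation = 41 − 6 = +35°C.
Density altitude = 4500 + 120 × (35) = 8700 ft.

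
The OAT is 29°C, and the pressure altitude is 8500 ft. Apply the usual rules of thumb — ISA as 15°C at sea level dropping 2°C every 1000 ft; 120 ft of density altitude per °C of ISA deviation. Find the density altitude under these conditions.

ISA temperature at 8500 ft = 15 − 2 × (8500/1000) = -2°C.
ISA deviation = 29 − (-2) = +31°C.
Density altitude = 8500 + 120 × (31) = 8500 + (+3720) = 12220 ft.

12220 ft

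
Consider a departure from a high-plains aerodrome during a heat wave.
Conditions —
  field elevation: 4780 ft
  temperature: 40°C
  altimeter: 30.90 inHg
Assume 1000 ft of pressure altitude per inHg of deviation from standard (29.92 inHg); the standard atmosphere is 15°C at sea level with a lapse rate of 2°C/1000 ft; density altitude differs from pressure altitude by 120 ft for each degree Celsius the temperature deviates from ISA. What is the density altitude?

7712 ft

Pressure altitude = 4780 + (29.92 − 30.90) × 1000 = 4780 + (-980) = 3800 ft.
ISA temperature at 3800 ft = 15 − 2 × (3800/1000) = 7.4°C.
ISA deviation = 40 − 7.4 = +32.6°C.
Density altitude = 3800 + 120 × (32.6) = 7712 ft.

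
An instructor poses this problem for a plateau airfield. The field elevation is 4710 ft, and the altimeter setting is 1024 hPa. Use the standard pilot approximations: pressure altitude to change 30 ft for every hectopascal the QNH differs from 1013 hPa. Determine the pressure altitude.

Pressure correction = (1013 − 1024) × 30 = -330 ft.
Pressure altitude = 4710 + (-330) = 4380 ft.

4380 ft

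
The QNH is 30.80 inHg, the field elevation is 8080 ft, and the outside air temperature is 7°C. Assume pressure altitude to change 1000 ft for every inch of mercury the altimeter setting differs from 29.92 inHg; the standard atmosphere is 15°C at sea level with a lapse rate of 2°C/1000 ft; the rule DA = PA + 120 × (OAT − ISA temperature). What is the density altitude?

Pressure altitude = 8080 + (29.92 − 30.80) × 1000 = 8080 + (-880) = 7200 ft.
ISA temperature at 7200 ft = 15 − 2 × (7200/1000) = 0.6°C.
ISA deviation = 7 − 0.6 = +6.4°C.
Density altitude = 7200 + 120 × (6.4) = 7968 ft.

7968 ft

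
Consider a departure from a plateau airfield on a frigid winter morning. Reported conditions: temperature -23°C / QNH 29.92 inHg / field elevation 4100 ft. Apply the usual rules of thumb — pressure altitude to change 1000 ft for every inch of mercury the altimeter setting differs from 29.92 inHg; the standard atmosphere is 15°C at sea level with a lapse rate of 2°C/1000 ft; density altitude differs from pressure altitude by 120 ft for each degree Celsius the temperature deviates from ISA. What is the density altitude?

524 ft

Pressure altitude = 4100 + (29.92 − 29.92) × 1000 = 4100 + (0) = 4100 ft.
ISA temperature at 4100 ft = 15 − 2 × (4100/1000) = 6.8°C.
ISA deviation = -23 − 6.8 = -29.8°C.
Density altitude = 4100 + 120 × (-29.8) = 524 ft.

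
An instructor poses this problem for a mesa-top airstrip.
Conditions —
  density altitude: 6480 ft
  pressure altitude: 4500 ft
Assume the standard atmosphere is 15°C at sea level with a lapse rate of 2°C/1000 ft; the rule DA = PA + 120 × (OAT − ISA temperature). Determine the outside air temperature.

22.5°C

Density altitude − pressure altitude = 6480 − 4500 = +1980 ft.
At 120 ft/°C that is an ISA deviation of 1980/120 = +16.5°C.
ISA temperature at 4500 ft = 15 − 2 × (4500/1000) = 6°C.
OAT = ISA + deviation = 6 + (+16.5) = 22.5°C.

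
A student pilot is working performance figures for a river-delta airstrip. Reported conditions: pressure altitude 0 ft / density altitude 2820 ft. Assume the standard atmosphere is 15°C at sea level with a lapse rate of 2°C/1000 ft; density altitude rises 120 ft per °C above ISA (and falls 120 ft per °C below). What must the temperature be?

38.5°C

Density altitude − pressure altitude = 2820 − 0 = +2820 ft.
At 120 ft/°C that is an ISA deviation of 2820/120 = +23.5°C.
ISA temperature at 0 ft = 15 − 2 × (0/1000) = 15°C.
OAT = ISA + deviation = 15 + (+23.5) = 38.5°C.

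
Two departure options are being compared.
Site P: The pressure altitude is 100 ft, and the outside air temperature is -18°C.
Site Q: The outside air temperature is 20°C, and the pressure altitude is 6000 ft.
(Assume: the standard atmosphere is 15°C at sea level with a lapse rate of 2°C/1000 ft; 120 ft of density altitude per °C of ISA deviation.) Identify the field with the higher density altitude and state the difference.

Site Q by 11876 ft

Site P: ISA temp = 14.8°C, deviation -32.8°C, DA = 100 + 120 × (-32.8) = -3836 ft.
Site Q: ISA temp = 3°C, deviation +17°C, DA = 6000 + 120 × 17 = 8040 ft.
Site Q is higher by 8040 − (-3836) = 11876 ft.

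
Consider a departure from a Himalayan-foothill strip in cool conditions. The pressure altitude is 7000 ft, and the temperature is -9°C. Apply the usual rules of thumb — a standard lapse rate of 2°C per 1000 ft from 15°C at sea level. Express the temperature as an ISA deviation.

ISA temperature at 7000 ft = 15 − 2 × (7000/1000) = 1°C.
Deviation = OAT − ISA = -9 − 1 = -10°C.

ISA-10°C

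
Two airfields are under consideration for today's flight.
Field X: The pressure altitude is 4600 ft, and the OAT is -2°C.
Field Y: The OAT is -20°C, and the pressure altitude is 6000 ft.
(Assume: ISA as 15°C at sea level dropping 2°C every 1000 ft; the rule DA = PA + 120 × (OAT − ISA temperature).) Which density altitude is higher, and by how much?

Field X: ISA temp = 5.8°C, deviation -7.8°C, DA = 4600 + 120 × (-7.8) = 3664 ft.
Field Y: ISA temp = 3°C, deviation -23°C, DA = 6000 + 120 × (-23) = 3240 ft.
Field X is higher by 3664 − 3240 = 424 ft.

Field X by 424 ft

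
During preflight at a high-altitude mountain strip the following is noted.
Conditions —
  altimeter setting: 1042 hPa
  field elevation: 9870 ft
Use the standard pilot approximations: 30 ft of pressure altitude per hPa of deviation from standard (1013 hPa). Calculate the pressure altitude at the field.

9000 ft

Pressure correction = (1013 − 1042) × 30 = -870 ft.
Pressure altitude = 9870 + (-870) = 9000 ft.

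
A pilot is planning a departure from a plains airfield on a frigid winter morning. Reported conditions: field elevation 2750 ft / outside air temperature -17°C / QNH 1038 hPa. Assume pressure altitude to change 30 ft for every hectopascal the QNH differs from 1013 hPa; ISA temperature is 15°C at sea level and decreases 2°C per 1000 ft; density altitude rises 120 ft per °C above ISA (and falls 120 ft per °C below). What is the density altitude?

-1360 ft

Pressure altitude = 2750 + (1013 − 1038) × 30 = 2750 + (-750) = 2000 ft.
ISA temperature at 2000 ft = 15 − 2 × (2000/1000) = 11°C.
ISA deviation = -17 − 11 = -28°C.
Density altitude = 2000 + 120 × (-28) = -1360 ft.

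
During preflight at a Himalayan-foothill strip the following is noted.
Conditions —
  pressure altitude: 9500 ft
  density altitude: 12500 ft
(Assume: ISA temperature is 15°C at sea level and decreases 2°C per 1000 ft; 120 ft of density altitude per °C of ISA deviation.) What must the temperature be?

Density altitude − pressure altitude = 12500 − 9500 = +3000 ft.
At 120 ft/°C that is an ISA deviation of 3000/120 = +25°C.
ISA temperature at 9500 ft = 15 − 2 × (9500/1000) = -4°C.
OAT = ISA + deviation = -4 + (+25) = 21°C.

21°C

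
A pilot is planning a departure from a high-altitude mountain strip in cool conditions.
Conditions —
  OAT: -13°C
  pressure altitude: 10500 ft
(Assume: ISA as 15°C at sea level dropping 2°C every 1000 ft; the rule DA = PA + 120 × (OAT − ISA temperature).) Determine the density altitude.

ISA temperature at 10500 ft = 15 − 2 × (10500/1000) = -6°C.
ISA deviation = -13 − (-6) = -7°C.
Density altitude = 10500 + 120 × (-7) = 10500 + (-840) = 9660 ft.

9660 ft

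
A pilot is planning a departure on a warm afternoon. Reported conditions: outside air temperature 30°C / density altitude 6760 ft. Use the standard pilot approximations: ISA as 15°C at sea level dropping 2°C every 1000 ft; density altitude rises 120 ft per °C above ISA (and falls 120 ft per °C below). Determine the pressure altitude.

4000 ft

DA = PA + 120 × (OAT − (15 − 2·PA/1000)) = PA + 120·OAT − 1800 + 0.24·PA = 1.24·PA + 120·OAT − 1800.
So 1.24·PA = 6760 − 120 × 30 + 1800 = 4960.
PA = 4960 / 1.24 = 4000 ft.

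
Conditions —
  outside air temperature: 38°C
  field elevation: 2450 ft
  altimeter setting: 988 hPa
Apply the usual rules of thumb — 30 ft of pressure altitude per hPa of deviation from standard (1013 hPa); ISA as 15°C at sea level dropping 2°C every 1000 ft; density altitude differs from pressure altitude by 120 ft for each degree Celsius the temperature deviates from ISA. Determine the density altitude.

Pressure altitude = 2450 + (1013 − 988) × 30 = 2450 + (+750) = 3200 ft.
ISA temperature at 3200 ft = 15 − 2 × (3200/1000) = 8.6°C.
ISA deviation = 38 − 8.6 = +29.4°C.
Density altitude = 3200 + 120 × (29.4) = 6728 ft.

6728 ft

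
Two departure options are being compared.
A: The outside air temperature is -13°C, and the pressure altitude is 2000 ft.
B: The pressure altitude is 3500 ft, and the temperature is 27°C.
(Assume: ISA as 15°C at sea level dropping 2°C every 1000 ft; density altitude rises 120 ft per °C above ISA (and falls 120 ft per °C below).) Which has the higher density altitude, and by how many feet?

A: ISA temp = 11°C, deviation -24°C, DA = 2000 + 120 × (-24) = -880 ft.
B: ISA temp = 8°C, deviation +19°C, DA = 3500 + 120 × 19 = 5780 ft.
B is higher by 5780 − (-880) = 6660 ft.

B by 6660 ft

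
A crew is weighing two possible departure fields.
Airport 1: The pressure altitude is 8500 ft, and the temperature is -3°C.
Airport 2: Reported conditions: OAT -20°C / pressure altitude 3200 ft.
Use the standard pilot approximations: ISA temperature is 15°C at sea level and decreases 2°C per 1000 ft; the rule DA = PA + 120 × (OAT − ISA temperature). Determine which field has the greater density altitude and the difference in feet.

Airport 1: ISA temp = -2°C, deviation -1°C, DA = 8500 + 120 × (-1) = 8380 ft.
Airport 2: ISA temp = 8.6°C, deviation -28.6°C, DA = 3200 + 120 × (-28.6) = -232 ft.
Airport 1 is higher by 8380 − (-232) = 8612 ft.

Airport 1 by 8612 ft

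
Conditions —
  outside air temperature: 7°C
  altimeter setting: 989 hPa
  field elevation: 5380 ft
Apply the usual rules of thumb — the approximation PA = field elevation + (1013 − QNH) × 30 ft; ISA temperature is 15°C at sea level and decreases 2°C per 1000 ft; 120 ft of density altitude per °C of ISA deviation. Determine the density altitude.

6604 ft

Pressure altitude = 5380 + (1013 − 989) × 30 = 5380 + (+720) = 6100 ft.
ISA temperature at 6100 ft = 15 − 2 × (6100/1000) = 2.8°C.
ISA deviation = 7 − 2.8 = +4.2°C.
Density altitude = 6100 + 120 × (4.2) = 6604 ft.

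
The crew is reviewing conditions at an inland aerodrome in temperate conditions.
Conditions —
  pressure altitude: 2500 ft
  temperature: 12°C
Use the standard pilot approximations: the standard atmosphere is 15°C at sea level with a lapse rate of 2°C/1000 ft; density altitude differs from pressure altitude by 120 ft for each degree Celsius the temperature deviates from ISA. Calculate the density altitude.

2740 ft

ISA temperature at 2500 ft = 15 − 2 × (2500/1000) = 10°C.
ISA deviation = 12 − 10 = +2°C.
Density altitude = 2500 + 120 × (2) = 2500 + (+240) = 2740 ft.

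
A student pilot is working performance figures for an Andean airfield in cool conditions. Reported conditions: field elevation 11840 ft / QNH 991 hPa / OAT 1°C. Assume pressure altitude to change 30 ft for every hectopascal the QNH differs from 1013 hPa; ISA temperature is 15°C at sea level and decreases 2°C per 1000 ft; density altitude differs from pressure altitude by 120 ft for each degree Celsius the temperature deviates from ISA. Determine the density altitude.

13820 ft

Pressure altitude = 11840 + (1013 − 991) × 30 = 11840 + (+660) = 12500 ft.
ISA temperature at 12500 ft = 15 − 2 × (12500/1000) = -10°C.
ISA deviation = 1 − (-10) = +11°C.
Density altitude = 12500 + 120 × (11) = 13820 ft.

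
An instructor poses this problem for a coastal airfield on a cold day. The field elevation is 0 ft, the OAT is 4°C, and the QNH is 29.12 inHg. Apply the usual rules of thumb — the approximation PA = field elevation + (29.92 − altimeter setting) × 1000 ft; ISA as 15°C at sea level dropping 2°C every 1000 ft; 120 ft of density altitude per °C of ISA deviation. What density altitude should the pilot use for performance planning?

Pressure altitude = 0 + (29.92 − 29.12) × 1000 = 0 + (+800) = 800 ft.
ISA temperature at 800 ft = 15 − 2 × (800/1000) = 13.4°C.
ISA deviation = 4 − 13.4 = -9.4°C.
Density altitude = 800 + 120 × (-9.4) = -328 ft.

-328 ft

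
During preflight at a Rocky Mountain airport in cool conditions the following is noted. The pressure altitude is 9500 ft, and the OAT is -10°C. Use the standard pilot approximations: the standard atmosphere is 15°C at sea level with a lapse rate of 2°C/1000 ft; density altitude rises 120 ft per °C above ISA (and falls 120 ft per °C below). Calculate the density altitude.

ISA temperature at 9500 ft = 15 − 2 × (9500/1000) = -4°C.
ISA deviation = -10 − (-4) = -6°C.
Density altitude = 9500 + 120 × (-6) = 9500 + (-720) = 8780 ft.

8780 ft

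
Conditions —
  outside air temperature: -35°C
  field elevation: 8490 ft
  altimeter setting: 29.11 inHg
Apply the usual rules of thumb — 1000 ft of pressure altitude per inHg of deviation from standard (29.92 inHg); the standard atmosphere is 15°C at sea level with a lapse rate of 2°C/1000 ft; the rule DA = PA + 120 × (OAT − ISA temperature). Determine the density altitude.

Pressure altitude = 8490 + (29.92 − 29.11) × 1000 = 8490 + (+810) = 9300 ft.
ISA temperature at 9300 ft = 15 − 2 × (9300/1000) = -3.6°C.
ISA deviation = -35 − (-3.6) = -31.4°C.
Density altitude = 9300 + 120 × (-31.4) = 5532 ft.

5532 ft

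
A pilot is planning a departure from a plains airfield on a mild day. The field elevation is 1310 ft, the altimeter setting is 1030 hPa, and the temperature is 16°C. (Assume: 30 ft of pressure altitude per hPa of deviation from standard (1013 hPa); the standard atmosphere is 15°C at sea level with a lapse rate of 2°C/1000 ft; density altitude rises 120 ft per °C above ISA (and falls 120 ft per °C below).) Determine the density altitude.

1112 ft

Pressure altitude = 1310 + (1013 − 1030) × 30 = 1310 + (-510) = 800 ft.
ISA temperature at 800 ft = 15 − 2 × (800/1000) = 13.4°C.
ISA deviation = 16 − 13.4 = +2.6°C.
Density altitude = 800 + 120 × (2.6) = 1112 ft.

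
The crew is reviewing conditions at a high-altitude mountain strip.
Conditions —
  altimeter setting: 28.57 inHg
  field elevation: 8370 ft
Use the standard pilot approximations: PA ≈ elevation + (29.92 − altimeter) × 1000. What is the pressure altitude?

9720 ft

Pressure correction = (29.92 − 28.57) × 1000 = +1350 ft.
Pressure altitude = 8370 + (+1350) = 9720 ft.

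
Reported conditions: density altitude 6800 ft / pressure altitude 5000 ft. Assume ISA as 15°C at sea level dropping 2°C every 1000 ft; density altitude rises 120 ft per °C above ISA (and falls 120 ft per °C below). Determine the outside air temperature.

Density altitude − pressure altitude = 6800 − 5000 = +1800 ft.
At 120 ft/°C that is an ISA deviation of 1800/120 = +15°C.
ISA temperature at 5000 ft = 15 − 2 × (5000/1000) = 5°C.
OAT = ISA + deviation = 5 + (+15) = 20°C.

20°C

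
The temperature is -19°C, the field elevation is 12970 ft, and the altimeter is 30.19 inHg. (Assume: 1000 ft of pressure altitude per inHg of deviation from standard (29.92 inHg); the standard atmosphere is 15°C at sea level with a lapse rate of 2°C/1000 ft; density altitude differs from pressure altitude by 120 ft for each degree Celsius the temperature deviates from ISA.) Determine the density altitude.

11668 ft

Pressure altitude = 12970 + (29.92 − 30.19) × 1000 = 12970 + (-270) = 12700 ft.
ISA temperature at 12700 ft = 15 − 2 × (12700/1000) = -10.4°C.
ISA deviation = -19 − (-10.4) = -8.6°C.
Density altitude = 12700 + 120 × (-8.6) = 11668 ft.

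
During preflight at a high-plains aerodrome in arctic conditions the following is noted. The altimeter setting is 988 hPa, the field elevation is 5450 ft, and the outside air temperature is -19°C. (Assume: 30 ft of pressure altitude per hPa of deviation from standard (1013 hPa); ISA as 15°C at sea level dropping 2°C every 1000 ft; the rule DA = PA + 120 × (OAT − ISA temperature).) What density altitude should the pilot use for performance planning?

3608 ft

Pressure altitude = 5450 + (1013 − 988) × 30 = 5450 + (+750) = 6200 ft.
ISA temperature at 6200 ft = 15 − 2 × (6200/1000) = 2.6°C.
ISA deviation = -19 − 2.6 = -21.6°C.
Density altitude = 6200 + 120 × (-21.6) = 3608 ft.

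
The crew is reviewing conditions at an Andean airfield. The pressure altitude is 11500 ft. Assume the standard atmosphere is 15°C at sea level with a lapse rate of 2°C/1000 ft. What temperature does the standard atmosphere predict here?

ISA temperature = 15 − 2 × (11500/1000) = 15 − 23 = -8°C.

-8°C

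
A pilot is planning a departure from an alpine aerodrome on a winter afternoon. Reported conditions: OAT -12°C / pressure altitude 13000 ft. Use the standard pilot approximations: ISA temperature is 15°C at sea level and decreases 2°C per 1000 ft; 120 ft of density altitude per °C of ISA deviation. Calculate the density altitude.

12880 ft

ISA temperature at 13000 ft = 15 − 2 × (13000/1000) = -11°C.
ISA deviation = -12 − (-11) = -1°C.
Density altitude = 13000 + 120 × (-1) = 13000 + (-120) = 12880 ft.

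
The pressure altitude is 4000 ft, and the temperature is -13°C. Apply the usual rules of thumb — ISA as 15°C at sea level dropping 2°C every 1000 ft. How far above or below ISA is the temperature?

ISA temperature at 4000 ft = 15 − 2 × (4000/1000) = 7°C.
Deviation = OAT − ISA = -13 − 7 = -20°C.

ISA-20°C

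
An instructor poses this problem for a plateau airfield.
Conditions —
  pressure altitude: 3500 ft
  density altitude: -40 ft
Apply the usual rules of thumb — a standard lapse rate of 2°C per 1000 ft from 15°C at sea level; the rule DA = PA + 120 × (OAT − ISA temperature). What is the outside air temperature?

Density altitude − pressure altitude = -40 − 3500 = -3540 ft.
At 120 ft/°C that is an ISA deviation of -3540/120 = -29.5°C.
ISA temperature at 3500 ft = 15 − 2 × (3500/1000) = 8°C.
OAT = ISA + deviation = 8 + (-29.5) = -21.5°C.

-21.5°C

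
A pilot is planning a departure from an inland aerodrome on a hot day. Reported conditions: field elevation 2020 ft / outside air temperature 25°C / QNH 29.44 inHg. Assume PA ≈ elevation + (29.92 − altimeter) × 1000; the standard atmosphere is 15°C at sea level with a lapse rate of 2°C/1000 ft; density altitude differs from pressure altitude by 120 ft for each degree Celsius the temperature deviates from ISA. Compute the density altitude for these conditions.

Pressure altitude = 2020 + (29.92 − 29.44) × 1000 = 2020 + (+480) = 2500 ft.
ISA temperature at 2500 ft = 15 − 2 × (2500/1000) = 10°C.
ISA deviation = 25 − 10 = +15°C.
Density altitude = 2500 + 120 × (15) = 4300 ft.

4300 ft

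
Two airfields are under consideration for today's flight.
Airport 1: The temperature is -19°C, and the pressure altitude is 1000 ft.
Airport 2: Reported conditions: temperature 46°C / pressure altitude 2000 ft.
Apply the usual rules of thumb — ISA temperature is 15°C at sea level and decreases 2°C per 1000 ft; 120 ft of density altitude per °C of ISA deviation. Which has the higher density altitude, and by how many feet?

Airport 1: ISA temp = 13°C, deviation -32°C, DA = 1000 + 120 × (-32) = -2840 ft.
Airport 2: ISA temp = 11°C, deviation +35°C, DA = 2000 + 120 × 35 = 6200 ft.
Airport 2 is higher by 6200 − (-2840) = 9040 ft.

Airport 2 by 9040 ft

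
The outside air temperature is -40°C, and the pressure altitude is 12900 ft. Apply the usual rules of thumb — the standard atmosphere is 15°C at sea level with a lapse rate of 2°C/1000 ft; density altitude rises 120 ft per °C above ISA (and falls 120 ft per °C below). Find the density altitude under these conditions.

9396 ft

ISA temperature at 12900 ft = 15 − 2 × (12900/1000) = -10.8°C.
ISA deviation = -40 − (-10.8) = -29.2°C.
Density altitude = 12900 + 120 × (-29.2) = 12900 + (-3504) = 9396 ft.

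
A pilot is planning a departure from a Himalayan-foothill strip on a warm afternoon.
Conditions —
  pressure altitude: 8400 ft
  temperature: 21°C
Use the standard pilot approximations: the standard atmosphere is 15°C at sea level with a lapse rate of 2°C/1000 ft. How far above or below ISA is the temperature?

ISA temperature at 8400 ft = 15 − 2 × (8400/1000) = -1.8°C.
Deviation = OAT − ISA = 21 − (-1.8) = +22.8°C.

ISA+22.8°C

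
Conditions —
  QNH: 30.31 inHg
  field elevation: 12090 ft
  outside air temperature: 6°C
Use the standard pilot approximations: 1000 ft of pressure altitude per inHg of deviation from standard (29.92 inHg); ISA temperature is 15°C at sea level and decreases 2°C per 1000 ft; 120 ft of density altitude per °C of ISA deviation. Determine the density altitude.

13428 ft

Pressure altitude = 12090 + (29.92 − 30.31) × 1000 = 12090 + (-390) = 11700 ft.
ISA temperature at 11700 ft = 15 − 2 × (11700/1000) = -8.4°C.
ISA deviation = 6 − (-8.4) = +14.4°C.
Density altitude = 11700 + 120 × (14.4) = 13428 ft.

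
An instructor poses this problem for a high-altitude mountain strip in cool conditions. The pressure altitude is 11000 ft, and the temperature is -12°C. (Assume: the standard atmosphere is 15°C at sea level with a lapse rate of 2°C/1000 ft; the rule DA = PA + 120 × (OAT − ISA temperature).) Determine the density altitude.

10400 ft

ISA temperature at 11000 ft = 15 − 2 × (11000/1000) = -7°C.
ISA deviation = -12 − (-7) = -5°C.
Density altitude = 11000 + 120 × (-5) = 11000 + (-600) = 10400 ft.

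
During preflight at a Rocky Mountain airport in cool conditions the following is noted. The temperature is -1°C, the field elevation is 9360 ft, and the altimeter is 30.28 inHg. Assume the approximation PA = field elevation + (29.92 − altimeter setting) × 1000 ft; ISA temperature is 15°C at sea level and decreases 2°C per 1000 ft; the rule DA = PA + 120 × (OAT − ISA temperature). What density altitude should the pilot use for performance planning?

9240 ft

Pressure altitude = 9360 + (29.92 − 30.28) × 1000 = 9360 + (-360) = 9000 ft.
ISA temperature at 9000 ft = 15 − 2 × (9000/1000) = -3°C.
ISA deviation = -1 − (-3) = +2°C.
Density altitude = 9000 + 120 × (2) = 9240 ft.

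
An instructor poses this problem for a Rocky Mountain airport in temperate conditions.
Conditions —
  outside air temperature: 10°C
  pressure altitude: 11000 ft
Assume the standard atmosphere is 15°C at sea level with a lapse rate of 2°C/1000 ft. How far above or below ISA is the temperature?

ISA+17°C

ISA temperature at 11000 ft = 15 − 2 × (11000/1000) = -7°C.
Deviation = OAT − ISA = 10 − (-7) = +17°C.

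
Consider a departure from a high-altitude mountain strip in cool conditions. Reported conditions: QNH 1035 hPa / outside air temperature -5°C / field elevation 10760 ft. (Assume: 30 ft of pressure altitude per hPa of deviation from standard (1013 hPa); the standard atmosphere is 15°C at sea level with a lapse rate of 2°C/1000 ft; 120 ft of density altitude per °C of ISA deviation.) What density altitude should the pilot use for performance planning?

10124 ft

Pressure altitude = 10760 + (1013 − 1035) × 30 = 10760 + (-660) = 10100 ft.
ISA temperature at 10100 ft = 15 − 2 × (10100/1000) = -5.2°C.
ISA deviation = -5 − (-5.2) = +0.2°C.
Density altitude = 10100 + 120 × (0.2) = 10124 ft.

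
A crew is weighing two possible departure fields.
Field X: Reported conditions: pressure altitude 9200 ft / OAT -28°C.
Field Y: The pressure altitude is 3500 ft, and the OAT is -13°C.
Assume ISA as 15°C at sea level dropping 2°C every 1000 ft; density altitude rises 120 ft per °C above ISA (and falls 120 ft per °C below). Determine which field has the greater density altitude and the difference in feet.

Field X: ISA temp = -3.4°C, deviation -24.6°C, DA = 9200 + 120 × (-24.6) = 6248 ft.
Field Y: ISA temp = 8°C, deviation -21°C, DA = 3500 + 120 × (-21) = 980 ft.
Field X is higher by 6248 − 980 = 5268 ft.

Field X by 5268 ft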